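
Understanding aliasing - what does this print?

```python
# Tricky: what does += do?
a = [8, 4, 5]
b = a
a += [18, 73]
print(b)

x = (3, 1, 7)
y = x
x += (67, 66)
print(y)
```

Key concept: += behavior differs for mutable vs immutable.
Step by step:
`a = [8, 4, 5]` → a = [8, 4, 5]
`b = a` → b = [8, 4, 5] (same object as a)
`a += [18, 73]` → a = [8, 4, 5, 18, 73] (same object as b); b = [8, 4, 5, 18, 73] (same object as a)
`print(b)` → prints [8, 4, 5, 18, 73]
`x = (3, 1, 7)` → x = (3, 1, 7)
`y = x` → y = (3, 1, 7)
`x += (67, 66)` → x = (3, 1, 7, 67, 66)
`print(y)` → prints (3, 1, 7)

Answer:
[8, 4, 5, 18, 73]
(3, 1, 7)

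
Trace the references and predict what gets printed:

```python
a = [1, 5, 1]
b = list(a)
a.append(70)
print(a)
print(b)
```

Key concept: list() constructor creates copy.
Step by step:
`a = [1, 5, 1]` → a = [1, 5, 1]
`b = list(a)` → b = [1, 5, 1]
`a.append(70)` → a = [1, 5, 1, 70]
`print(a)` → prints [1, 5, 1, 70]
`print(b)` → prints [1, 5, 1]

Answer:
[1, 5, 1, 70]
[1, 5, 1]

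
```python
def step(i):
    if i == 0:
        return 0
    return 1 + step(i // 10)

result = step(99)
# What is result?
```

Count of digits of 99: 2

Answer: 2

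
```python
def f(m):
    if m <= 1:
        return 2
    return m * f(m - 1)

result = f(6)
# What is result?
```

f(6) = 6 * 5 * 4 * 3 * 2 * 2 = 1440

Answer: 1440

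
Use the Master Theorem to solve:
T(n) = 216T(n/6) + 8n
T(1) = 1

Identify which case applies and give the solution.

a=216, b=6, f(n)=8n. log_6(216) = 3. Since c=1 < 3, Case 1 applies: T(n) = Θ(n^log_b(a)) = O(n^3).

Answer: O(n^3) - Case 1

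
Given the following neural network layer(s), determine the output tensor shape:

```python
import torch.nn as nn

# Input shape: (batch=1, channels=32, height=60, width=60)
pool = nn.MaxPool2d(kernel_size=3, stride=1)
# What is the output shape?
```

Input: (1, 32, 60, 60) -> Output: (1, 32, 58, 58)

Answer: (1, 32, 58, 58)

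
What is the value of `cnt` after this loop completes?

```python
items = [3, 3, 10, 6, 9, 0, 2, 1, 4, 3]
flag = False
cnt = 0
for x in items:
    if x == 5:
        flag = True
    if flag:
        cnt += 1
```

Count elements after first 5 in [3, 3, 10, 6, 9, 0, 2, 1, 4, 3]
`cnt` takes the values: 0

Answer: 0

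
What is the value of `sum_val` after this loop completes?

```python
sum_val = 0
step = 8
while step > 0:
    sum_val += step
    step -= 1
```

Sum 8 down to 1
`sum_val` takes the values: 0 → 8 → 15 → 21 → 26 → 30 → 33 → 35 → 36

Answer: 36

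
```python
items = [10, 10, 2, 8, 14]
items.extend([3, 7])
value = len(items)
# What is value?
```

Trace:
`items = [10, 10, 2, 8, 14]` → items = [10, 10, 2, 8, 14]
`items.extend([3, 7])` → items = [10, 10, 2, 8, 14, 3, 7]
`value = len(items)` → value = 7
So value = 7

Answer: 7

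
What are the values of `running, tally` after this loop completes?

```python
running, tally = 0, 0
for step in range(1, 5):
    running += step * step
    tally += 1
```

Sum of squares and count
`running, tally` takes the values: (0, 0) → (1, 0) → (1, 1) → (5, 1) → (5, 2) → (14, 2) → (14, 3) → (30, 3) → (30, 4)

Answer: 30, 4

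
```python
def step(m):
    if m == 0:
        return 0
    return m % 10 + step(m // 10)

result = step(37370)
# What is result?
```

Sum of digits of 37370: 0 + 7 + 3 + 7 + 3 = 20

Answer: 20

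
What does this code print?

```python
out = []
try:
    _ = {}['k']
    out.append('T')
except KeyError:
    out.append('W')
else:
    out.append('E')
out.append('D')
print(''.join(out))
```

Execution trace: 'W' (except KeyError) → 'D' (after the try/except). Output: WD

Answer: WD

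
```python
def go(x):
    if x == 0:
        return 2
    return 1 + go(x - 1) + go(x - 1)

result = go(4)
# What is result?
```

go(x) = 1 + 2·go(x-1), go(0)=2. Closed form: (2+1)·2^4 - 1 = 47.

Answer: 47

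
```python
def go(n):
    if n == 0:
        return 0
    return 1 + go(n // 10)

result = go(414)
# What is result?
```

Count of digits of 414: 3

Answer: 3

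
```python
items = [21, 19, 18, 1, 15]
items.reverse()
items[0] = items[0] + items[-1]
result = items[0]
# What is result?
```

Trace:
`items = [21, 19, 18, 1, 15]` → items = [21, 19, 18, 1, 15]
`items.reverse()` → items = [15, 1, 18, 19, 21]
`items[0] = items[0] + items[-1]` → items = [36, 1, 18, 19, 21]
`result = items[0]` → result = 36
So result = 36

Answer: 36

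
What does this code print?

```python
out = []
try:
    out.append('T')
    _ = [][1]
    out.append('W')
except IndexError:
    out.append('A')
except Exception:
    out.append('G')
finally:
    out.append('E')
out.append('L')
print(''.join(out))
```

Execution trace: 'T' (try body) → 'A' (except IndexError) → 'E' (finally) → 'L' (after the try/except). Output: TAEL

Answer: TAEL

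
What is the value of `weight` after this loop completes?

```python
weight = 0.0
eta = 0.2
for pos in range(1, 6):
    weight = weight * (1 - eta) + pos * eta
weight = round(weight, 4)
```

Moving average with lr=0.2
`weight` takes the values: 0.0 → 0.2 → 0.56 → 1.048 → 1.6384 → 2.31072 → 2.3107

Answer: 2.3107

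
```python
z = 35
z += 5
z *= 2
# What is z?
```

Trace:
`z = 35` → z = 35
`z += 5` → z = 40
`z *= 2` → z = 80
So z = 80

Answer: 80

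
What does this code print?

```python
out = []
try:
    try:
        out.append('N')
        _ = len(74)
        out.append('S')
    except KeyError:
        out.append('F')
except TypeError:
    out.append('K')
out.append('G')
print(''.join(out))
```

Execution trace: 'N' (try body) → 'K' (outer except TypeError) → 'G' (after the try/except). Output: NKG

Answer: NKG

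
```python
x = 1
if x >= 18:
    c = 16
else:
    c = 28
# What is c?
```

Trace:
`x = 1` → x = 1
`if x >= 18: ...` → x >= 18 is False, take else branch → c = 28
So c = 28

Answer: 28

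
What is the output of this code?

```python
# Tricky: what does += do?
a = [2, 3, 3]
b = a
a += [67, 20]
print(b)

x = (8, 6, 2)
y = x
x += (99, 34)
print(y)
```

Key concept: += behavior differs for mutable vs immutable.
Step by step:
`a = [2, 3, 3]` → a = [2, 3, 3]
`b = a` → b = [2, 3, 3] (same object as a)
`a += [67, 20]` → a = [2, 3, 3, 67, 20] (same object as b); b = [2, 3, 3, 67, 20] (same object as a)
`print(b)` → prints [2, 3, 3, 67, 20]
`x = (8, 6, 2)` → x = (8, 6, 2)
`y = x` → y = (8, 6, 2)
`x += (99, 34)` → x = (8, 6, 2, 99, 34)
`print(y)` → prints (8, 6, 2)

Answer:
[2, 3, 3, 67, 20]
(8, 6, 2)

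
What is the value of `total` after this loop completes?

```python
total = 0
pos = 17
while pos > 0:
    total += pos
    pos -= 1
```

Sum 17 down to 1
`total` takes the values: 0 → 17 → 33 → 48 → 62 → 75 → 87 → 98 → 108 → 117 → 125 → 132 → 138 → 143 → 147 → 150 → 152 → 153

Answer: 153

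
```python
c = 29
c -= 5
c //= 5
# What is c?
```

Trace:
`c = 29` → c = 29
`c -= 5` → c = 24
`c //= 5` → c = 4
So c = 4

Answer: 4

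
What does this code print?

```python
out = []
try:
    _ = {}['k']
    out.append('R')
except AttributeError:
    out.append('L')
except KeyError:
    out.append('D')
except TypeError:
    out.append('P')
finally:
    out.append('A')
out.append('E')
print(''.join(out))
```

Execution trace: 'D' (except KeyError) → 'A' (finally) → 'E' (after the try/except). Output: DAE

Answer: DAE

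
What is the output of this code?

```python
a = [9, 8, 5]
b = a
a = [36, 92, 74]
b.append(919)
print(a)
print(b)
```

Key concept: rebinding vs mutation: a is rebound to a new list, b still points at the original.
Step by step:
`a = [9, 8, 5]` → a = [9, 8, 5]
`b = a` → b = [9, 8, 5] (same object as a)
`a = [36, 92, 74]` → a = [36, 92, 74]
`b.append(919)` → b = [9, 8, 5, 919]
`print(a)` → prints [36, 92, 74]
`print(b)` → prints [9, 8, 5, 919]

Answer:
[36, 92, 74]
[9, 8, 5, 919]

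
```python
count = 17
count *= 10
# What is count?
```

Trace:
`count = 17` → count = 17
`count *= 10` → count = 170
So count = 170

Answer: 170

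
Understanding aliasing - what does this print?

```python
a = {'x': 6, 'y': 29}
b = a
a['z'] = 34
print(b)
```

Key concept: dict aliasing.
Step by step:
`a = {'x': 6, 'y': 29}` → a = {'x': 6, 'y': 29}
`b = a` → b = {'x': 6, 'y': 29} (same object as a)
`a['z'] = 34` → a = {'x': 6, 'y': 29, 'z': 34} (same object as b); b = {'x': 6, 'y': 29, 'z': 34} (same object as a)
`print(b)` → prints {'x': 6, 'y': 29, 'z': 34}

Answer: {'x': 6, 'y': 29, 'z': 34}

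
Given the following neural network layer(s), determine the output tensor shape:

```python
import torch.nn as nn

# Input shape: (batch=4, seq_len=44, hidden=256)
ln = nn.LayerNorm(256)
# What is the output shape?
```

Input: (4, 44, 256) -> Output: (4, 44, 256)

Answer: (4, 44, 256)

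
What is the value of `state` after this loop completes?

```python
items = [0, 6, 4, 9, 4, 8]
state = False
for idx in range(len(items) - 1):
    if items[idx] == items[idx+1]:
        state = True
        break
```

Check consecutive duplicates in [0, 6, 4, 9, 4, 8]
`state` takes the values: False

Answer: False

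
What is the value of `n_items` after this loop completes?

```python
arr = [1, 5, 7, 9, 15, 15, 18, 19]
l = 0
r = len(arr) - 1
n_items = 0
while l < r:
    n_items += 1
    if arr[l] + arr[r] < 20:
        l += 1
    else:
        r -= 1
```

Steps to find pair summing to 20
`n_items` takes the values: 0 → 1 → 2 → 3 → 4 → 5 → 6 → 7

Answer: 7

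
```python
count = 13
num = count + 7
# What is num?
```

Trace:
`count = 13` → count = 13
`num = count + 7` → num = 20
So num = 20

Answer: 20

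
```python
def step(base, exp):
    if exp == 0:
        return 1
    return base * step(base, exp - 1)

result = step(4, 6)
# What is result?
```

step(4, 6) = 4 * 4 * 4 * 4 * 4 * 4 = 4096

Answer: 4096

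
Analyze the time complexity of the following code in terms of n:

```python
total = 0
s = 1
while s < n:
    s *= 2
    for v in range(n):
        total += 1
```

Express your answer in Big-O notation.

Each loop level contributes: log n × n. Multiplying the contributions gives O(n log n).

Answer: O(n log n)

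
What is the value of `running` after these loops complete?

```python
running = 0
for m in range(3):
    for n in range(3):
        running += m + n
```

Sum of all m+n for m,n in 3x3
`running` takes the values: 0 → 1 → 3 → 4 → 6 → 9 → 11 → 14 → 18

Answer: 18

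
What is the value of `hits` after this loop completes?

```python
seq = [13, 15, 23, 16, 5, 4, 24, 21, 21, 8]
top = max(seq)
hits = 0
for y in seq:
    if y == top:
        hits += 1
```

Count of max value 24 in [13, 15, 23, 16, 5, 4, 24, 21, 21, 8]
`hits` takes the values: 0 → 1

Answer: 1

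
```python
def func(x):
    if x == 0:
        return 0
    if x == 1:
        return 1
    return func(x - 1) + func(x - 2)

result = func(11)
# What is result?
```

Build up from base cases: func(0)=0, func(1)=1, func(2)=1, func(3)=2, func(4)=3, func(5)=5, func(6)=8, ..., func(11)=89

Answer: 89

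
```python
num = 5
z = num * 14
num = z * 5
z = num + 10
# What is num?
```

Trace:
`num = 5` → num = 5
`z = num * 14` → z = 70
`num = z * 5` → num = 350
`z = num + 10` → z = 360
So num = 350

Answer: 350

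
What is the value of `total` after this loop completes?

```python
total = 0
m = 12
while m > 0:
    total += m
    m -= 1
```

Sum 12 down to 1
`total` takes the values: 0 → 12 → 23 → 33 → 42 → 50 → 57 → 63 → 68 → 72 → 75 → 77 → 78

Answer: 78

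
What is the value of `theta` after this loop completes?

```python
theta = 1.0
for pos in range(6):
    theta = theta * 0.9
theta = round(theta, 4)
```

Exponential decay: 1.0 * 0.9^6
`theta` takes the values: 1.0 → 0.9 → 0.81 → 0.729 → 0.6561 → 0.59049 → 0.531441 → 0.5314

Answer: 0.5314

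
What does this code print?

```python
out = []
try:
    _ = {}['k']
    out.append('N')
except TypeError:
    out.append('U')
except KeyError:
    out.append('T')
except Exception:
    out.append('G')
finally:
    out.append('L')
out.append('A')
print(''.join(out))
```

Execution trace: 'T' (except KeyError) → 'L' (finally) → 'A' (after the try/except). Output: TLA

Answer: TLA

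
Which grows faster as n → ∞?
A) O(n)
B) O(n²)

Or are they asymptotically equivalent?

O(n) vs O(n²): Higher order terms dominate.

Answer: B) O(n²) grows faster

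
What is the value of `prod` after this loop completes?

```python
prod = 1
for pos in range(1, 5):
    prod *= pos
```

4! = 24
`prod` takes the values: 1 → 2 → 6 → 24

Answer: 24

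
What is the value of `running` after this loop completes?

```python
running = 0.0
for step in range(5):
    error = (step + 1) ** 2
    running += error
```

Sum of squared losses 1² + 2² + ... + 5²
`running` takes the values: 0.0 → 1.0 → 5.0 → 14.0 → 30.0 → 55.0

Answer: 55.0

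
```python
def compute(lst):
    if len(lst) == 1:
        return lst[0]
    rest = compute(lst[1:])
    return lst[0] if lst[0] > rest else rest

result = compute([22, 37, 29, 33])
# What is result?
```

Recursive max over [22, 37, 29, 33] = 37

Answer: 37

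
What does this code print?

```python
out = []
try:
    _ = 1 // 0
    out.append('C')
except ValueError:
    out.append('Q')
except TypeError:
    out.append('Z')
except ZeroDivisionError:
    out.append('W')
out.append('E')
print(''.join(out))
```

Execution trace: 'W' (except ZeroDivisionError) → 'E' (after the try/except). Output: WE

Answer: WE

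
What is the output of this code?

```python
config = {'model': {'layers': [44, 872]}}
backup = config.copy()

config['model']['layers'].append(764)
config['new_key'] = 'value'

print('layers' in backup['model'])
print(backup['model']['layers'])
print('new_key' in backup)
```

Key concept: shallow copy gotcha with nested dict.
Step by step:
`config = {'model': {'layers': [44, 872]}}` → config = {'model': {'layers': [44, 872]}}
`backup = config.copy()` → backup = {'model': {'layers': [44, 872]}}
`config['model']['layers'].append(764)` → config = {'model': {'layers': [44, 872, 764]}}; backup = {'model': {'layers': [44, 872, 764]}}
`config['new_key'] = 'value'` → config = {'model': {'layers': [44, 872, 764]}, 'new_key': 'value'}
`print('layers' in backup['model'])` → prints True
`print(backup['model']['layers'])` → prints [44, 872, 764]
`print('new_key' in backup)` → prints False

Answer:
True
[44, 872, 764]
False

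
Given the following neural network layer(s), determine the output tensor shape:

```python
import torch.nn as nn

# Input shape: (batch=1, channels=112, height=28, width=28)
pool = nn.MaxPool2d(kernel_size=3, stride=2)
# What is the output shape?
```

Input: (1, 112, 28, 28) -> Output: (1, 112, 13, 13)

Answer: (1, 112, 13, 13)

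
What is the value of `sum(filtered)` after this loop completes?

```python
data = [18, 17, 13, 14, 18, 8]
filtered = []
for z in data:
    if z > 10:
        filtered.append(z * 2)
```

Sum of doubled values > 10
`filtered` takes the values: [] → [36] → [36, 34] → [36, 34, 26] → [36, 34, 26, 28] → [36, 34, 26, 28, 36]
So `sum(filtered)` = 160

Answer: 160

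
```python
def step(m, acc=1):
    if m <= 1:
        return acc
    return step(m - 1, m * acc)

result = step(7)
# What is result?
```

Accumulator trace (n, acc): (7, 1) -> (6, 7) -> (5, 42) -> (4, 210) -> (3, 840) -> (2, 2520) -> (1, 5040) -> return 5040

Answer: 5040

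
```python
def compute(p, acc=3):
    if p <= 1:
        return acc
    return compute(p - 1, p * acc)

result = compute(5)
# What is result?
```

Accumulator trace (n, acc): (5, 3) -> (4, 15) -> (3, 60) -> (2, 180) -> (1, 360) -> return 360

Answer: 360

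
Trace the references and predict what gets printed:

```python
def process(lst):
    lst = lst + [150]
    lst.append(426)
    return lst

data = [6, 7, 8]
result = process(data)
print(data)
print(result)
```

Key concept: rebinding parameter vs mutation.
Step by step:
`data = [6, 7, 8]` → data = [6, 7, 8]
`result = process(data)` → result = [6, 7, 8, 150, 426]
`print(data)` → prints [6, 7, 8]
`print(result)` → prints [6, 7, 8, 150, 426]

Answer:
[6, 7, 8]
[6, 7, 8, 150, 426]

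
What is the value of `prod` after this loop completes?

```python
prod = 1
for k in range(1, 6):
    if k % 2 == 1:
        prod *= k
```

Product of odd numbers 1 to 5
`prod` takes the values: 1 → 3 → 15

Answer: 15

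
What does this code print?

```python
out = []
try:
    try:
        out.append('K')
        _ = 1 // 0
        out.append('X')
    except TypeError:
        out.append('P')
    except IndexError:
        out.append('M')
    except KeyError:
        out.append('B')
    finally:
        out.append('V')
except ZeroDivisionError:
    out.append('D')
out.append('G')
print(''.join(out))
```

Execution trace: 'K' (try body) → 'V' (finally) → 'D' (outer except ZeroDivisionError) → 'G' (after the try/except). Output: KVDG

Answer: KVDG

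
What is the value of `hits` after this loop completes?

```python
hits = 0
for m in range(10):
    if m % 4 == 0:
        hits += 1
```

Count numbers divisible by 4 in range(10)
`hits` takes the values: 0 → 1 → 2 → 3

Answer: 3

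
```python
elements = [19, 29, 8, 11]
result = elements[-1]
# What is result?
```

Trace:
`elements = [19, 29, 8, 11]` → elements = [19, 29, 8, 11]
`result = elements[-1]` → result = 11
So result = 11

Answer: 11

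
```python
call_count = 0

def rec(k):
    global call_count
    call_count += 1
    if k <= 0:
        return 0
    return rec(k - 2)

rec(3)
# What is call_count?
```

Linear recursion stepping by 2: 3 calls from k=3 down to ≤0.

Answer: 3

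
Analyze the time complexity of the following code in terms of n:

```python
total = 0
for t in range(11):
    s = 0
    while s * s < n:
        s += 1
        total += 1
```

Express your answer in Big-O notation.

Each loop level contributes: 1 × √n. Multiplying the contributions gives O(√n).

Answer: O(√n)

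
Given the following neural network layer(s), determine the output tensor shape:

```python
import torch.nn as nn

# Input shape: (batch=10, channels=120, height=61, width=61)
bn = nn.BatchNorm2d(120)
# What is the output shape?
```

Input: (10, 120, 61, 61) -> Output: (10, 120, 61, 61)

Answer: (10, 120, 61, 61)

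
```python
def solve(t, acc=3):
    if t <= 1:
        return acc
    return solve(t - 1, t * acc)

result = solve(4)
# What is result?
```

Accumulator trace (n, acc): (4, 3) -> (3, 12) -> (2, 36) -> (1, 72) -> return 72

Answer: 72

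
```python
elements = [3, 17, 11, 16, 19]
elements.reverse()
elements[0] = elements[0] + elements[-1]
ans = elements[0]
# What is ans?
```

Trace:
`elements = [3, 17, 11, 16, 19]` → elements = [3, 17, 11, 16, 19]
`elements.reverse()` → elements = [19, 16, 11, 17, 3]
`elements[0] = elements[0] + elements[-1]` → elements = [22, 16, 11, 17, 3]
`ans = elements[0]` → ans = 22
So ans = 22

Answer: 22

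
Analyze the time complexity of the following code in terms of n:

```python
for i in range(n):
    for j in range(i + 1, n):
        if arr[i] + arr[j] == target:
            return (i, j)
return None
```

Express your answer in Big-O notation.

This is Two sum brute force. Time complexity: O(n²).

Answer: O(n²)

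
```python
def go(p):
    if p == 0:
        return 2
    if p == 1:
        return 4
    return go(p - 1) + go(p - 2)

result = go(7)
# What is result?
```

Build up from base cases: go(0)=2, go(1)=4, go(2)=6, go(3)=10, go(4)=16, go(5)=26, go(6)=42, ..., go(7)=68

Answer: 68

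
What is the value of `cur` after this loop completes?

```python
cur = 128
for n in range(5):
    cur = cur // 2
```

Halve 5 times: 128 // 2^5 = 4
`cur` takes the values: 128 → 64 → 32 → 16 → 8 → 4

Answer: 4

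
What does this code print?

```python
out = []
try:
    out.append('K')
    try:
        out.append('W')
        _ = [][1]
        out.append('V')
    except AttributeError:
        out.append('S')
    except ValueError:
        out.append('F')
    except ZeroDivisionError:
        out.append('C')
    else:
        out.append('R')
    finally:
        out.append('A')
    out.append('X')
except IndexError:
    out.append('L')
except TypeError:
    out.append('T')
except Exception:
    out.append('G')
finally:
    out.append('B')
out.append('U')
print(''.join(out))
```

Execution trace: 'K' (try body) → 'W' (inner try body) → 'A' (inner finally) → 'L' (except IndexError) → 'B' (finally) → 'U' (after the try/except). Output: KWALBU

Answer: KWALBU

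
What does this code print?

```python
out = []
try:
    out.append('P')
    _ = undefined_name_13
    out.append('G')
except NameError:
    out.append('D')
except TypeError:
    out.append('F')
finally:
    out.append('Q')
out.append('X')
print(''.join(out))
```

Execution trace: 'P' (try body) → 'D' (except NameError) → 'Q' (finally) → 'X' (after the try/except). Output: PDQX

Answer: PDQX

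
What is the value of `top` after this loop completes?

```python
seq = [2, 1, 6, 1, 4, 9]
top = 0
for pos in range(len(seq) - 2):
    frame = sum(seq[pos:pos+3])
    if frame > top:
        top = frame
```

Max sum of 3-element window in [2, 1, 6, 1, 4, 9]
`top` takes the values: 0 → 9 → 11 → 14

Answer: 14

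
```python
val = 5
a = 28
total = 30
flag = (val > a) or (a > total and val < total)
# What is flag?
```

Trace:
`val = 5` → val = 5
`a = 28` → a = 28
`total = 30` → total = 30
`flag = (val > a) or (a > total and val < total)` → flag = False
So flag = False

Answer: False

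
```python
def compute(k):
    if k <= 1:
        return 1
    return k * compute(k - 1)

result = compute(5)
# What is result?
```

compute(5) = 5 * 4 * 3 * 2 * 1 = 120

Answer: 120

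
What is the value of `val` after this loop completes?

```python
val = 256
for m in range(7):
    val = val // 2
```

Halve 7 times: 256 // 2^7 = 2
`val` takes the values: 256 → 128 → 64 → 32 → 16 → 8 → 4 → 2

Answer: 2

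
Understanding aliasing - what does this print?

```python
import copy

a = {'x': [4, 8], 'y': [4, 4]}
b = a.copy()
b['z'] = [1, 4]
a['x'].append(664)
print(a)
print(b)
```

Key concept: shallow copy of dict with mutable values.
Step by step:
`a = {'x': [4, 8], 'y': [4, 4]}` → a = {'x': [4, 8], 'y': [4, 4]}
`b = a.copy()` → b = {'x': [4, 8], 'y': [4, 4]}
`b['z'] = [1, 4]` → b = {'x': [4, 8], 'y': [4, 4], 'z': [1, 4]}
`a['x'].append(664)` → a = {'x': [4, 8, 664], 'y': [4, 4]}; b = {'x': [4, 8, 664], 'y': [4, 4], 'z': [1, 4]}
`print(a)` → prints {'x': [4, 8, 664], 'y': [4, 4]}
`print(b)` → prints {'x': [4, 8, 664], 'y': [4, 4], 'z': [1, 4]}

Answer:
{'x': [4, 8, 664], 'y': [4, 4]}
{'x': [4, 8, 664], 'y': [4, 4], 'z': [1, 4]}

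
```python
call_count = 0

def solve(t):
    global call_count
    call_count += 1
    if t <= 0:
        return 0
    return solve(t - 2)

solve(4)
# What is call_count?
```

Linear recursion stepping by 2: 3 calls from t=4 down to ≤0.

Answer: 3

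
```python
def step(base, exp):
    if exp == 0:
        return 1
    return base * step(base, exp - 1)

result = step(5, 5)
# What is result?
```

step(5, 5) = 5 * 5 * 5 * 5 * 5 = 3125

Answer: 3125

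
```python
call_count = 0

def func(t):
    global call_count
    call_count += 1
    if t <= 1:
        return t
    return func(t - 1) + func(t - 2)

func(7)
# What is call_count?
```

Calls(t) = 1 + Calls(t-1) + Calls(t-2); Calls(0)=Calls(1)=1. For t=7 this gives 41.

Answer: 41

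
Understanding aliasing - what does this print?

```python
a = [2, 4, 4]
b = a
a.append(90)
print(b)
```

Key concept: basic list aliasing.
Step by step:
`a = [2, 4, 4]` → a = [2, 4, 4]
`b = a` → b = [2, 4, 4] (same object as a)
`a.append(90)` → a = [2, 4, 4, 90] (same object as b); b = [2, 4, 4, 90] (same object as a)
`print(b)` → prints [2, 4, 4, 90]

Answer: [2, 4, 4, 90]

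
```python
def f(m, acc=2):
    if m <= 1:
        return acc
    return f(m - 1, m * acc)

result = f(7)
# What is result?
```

Accumulator trace (n, acc): (7, 2) -> (6, 14) -> (5, 84) -> (4, 420) -> (3, 1680) -> (2, 5040) -> (1, 10080) -> return 10080

Answer: 10080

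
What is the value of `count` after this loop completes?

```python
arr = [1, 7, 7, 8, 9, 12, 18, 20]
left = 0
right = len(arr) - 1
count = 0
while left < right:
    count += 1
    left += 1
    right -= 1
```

Iterations until pointers meet (list length 8)
`count` takes the values: 0 → 1 → 2 → 3 → 4

Answer: 4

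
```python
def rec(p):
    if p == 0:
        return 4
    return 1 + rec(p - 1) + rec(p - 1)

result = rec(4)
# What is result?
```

rec(p) = 1 + 2·rec(p-1), rec(0)=4. Closed form: (4+1)·2^4 - 1 = 79.

Answer: 79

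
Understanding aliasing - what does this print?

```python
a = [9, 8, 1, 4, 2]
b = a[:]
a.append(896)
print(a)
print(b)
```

Key concept: slice [:] creates copy.
Step by step:
`a = [9, 8, 1, 4, 2]` → a = [9, 8, 1, 4, 2]
`b = a[:]` → b = [9, 8, 1, 4, 2]
`a.append(896)` → a = [9, 8, 1, 4, 2, 896]
`print(a)` → prints [9, 8, 1, 4, 2, 896]
`print(b)` → prints [9, 8, 1, 4, 2]

Answer:
[9, 8, 1, 4, 2, 896]
[9, 8, 1, 4, 2]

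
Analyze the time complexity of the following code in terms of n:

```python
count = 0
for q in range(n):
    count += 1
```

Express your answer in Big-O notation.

Each loop level contributes: n. Multiplying the contributions gives O(n).

Answer: O(n)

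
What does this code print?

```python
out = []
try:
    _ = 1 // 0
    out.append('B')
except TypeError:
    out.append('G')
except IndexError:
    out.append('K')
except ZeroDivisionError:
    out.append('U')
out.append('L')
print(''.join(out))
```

Execution trace: 'U' (except ZeroDivisionError) → 'L' (after the try/except). Output: UL

Answer: UL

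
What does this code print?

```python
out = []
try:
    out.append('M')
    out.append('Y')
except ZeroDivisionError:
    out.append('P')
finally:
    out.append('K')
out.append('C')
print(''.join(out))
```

Execution trace: 'M' (try body) → 'Y' (try body, no exception) → 'K' (finally) → 'C' (after the try/except). Output: MYKC

Answer: MYKC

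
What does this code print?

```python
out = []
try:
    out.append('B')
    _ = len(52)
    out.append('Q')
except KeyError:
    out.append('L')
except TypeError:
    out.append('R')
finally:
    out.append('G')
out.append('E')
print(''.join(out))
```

Execution trace: 'B' (try body) → 'R' (except TypeError) → 'G' (finally) → 'E' (after the try/except). Output: BRGE

Answer: BRGE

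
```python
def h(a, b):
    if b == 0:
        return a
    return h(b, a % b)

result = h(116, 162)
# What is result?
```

h(116, 162) -> h(162, 116) -> h(116, 46) -> h(46, 24) -> h(24, 22) -> h(22, 2) -> h(2, 0) -> 2

Answer: 2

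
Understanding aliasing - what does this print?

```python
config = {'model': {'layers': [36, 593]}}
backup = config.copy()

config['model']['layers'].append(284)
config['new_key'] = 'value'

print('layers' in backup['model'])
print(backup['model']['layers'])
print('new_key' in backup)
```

Key concept: shallow copy gotcha with nested dict.
Step by step:
`config = {'model': {'layers': [36, 593]}}` → config = {'model': {'layers': [36, 593]}}
`backup = config.copy()` → backup = {'model': {'layers': [36, 593]}}
`config['model']['layers'].append(284)` → config = {'model': {'layers': [36, 593, 284]}}; backup = {'model': {'layers': [36, 593, 284]}}
`config['new_key'] = 'value'` → config = {'model': {'layers': [36, 593, 284]}, 'new_key': 'value'}
`print('layers' in backup['model'])` → prints True
`print(backup['model']['layers'])` → prints [36, 593, 284]
`print('new_key' in backup)` → prints False

Answer:
True
[36, 593, 284]
False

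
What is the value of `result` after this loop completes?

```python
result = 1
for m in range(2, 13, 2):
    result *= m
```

Product of even numbers 2 to 12
`result` takes the values: 1 → 2 → 8 → 48 → 384 → 3840 → 46080

Answer: 46080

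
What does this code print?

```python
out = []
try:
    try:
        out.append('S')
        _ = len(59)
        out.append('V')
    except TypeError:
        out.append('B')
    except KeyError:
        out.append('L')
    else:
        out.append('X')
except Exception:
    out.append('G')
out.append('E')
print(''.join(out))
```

Execution trace: 'S' (inner try body) → 'B' (inner except TypeError) → 'E' (after the try/except). Output: SBE

Answer: SBE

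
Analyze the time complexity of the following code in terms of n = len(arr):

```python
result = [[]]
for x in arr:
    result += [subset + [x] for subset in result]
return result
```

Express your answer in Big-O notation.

This is subset (power-set) generation — 2^n subsets, each materialised as a list of up to n elements. Time complexity: O(n · 2^n).

Answer: O(n · 2^n)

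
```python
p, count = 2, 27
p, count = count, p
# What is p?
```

Trace:
`p, count = 2, 27` → p = 2; count = 27
`p, count = count, p` → p = 27; count = 2
So p = 27

Answer: 27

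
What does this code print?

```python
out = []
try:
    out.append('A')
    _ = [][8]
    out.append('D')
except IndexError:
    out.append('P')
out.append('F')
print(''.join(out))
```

Execution trace: 'A' (try body) → 'P' (except IndexError) → 'F' (after the try/except). Output: APF

Answer: APF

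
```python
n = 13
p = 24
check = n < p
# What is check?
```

Trace:
`n = 13` → n = 13
`p = 24` → p = 24
`check = n < p` → check = True
So check = True

Answer: True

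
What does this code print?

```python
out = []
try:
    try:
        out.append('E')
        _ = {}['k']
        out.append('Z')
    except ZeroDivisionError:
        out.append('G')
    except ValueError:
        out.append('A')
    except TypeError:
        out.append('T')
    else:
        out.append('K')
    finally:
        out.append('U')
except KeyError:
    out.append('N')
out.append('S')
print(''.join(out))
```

Execution trace: 'E' (try body) → 'U' (finally) → 'N' (outer except KeyError) → 'S' (after the try/except). Output: EUNS

Answer: EUNS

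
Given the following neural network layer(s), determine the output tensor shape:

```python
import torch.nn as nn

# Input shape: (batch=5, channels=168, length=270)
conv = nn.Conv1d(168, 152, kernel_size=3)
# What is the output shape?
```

Input: (5, 168, 270) -> Output: (5, 152, 268)

Answer: (5, 152, 268)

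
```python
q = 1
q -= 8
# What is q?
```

Trace:
`q = 1` → q = 1
`q -= 8` → q = -7
So q = -7

Answer: -7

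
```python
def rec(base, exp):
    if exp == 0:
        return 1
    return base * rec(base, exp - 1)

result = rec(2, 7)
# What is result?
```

rec(2, 7) = 2 * 2 * 2 * 2 * 2 * 2 * 2 = 128

Answer: 128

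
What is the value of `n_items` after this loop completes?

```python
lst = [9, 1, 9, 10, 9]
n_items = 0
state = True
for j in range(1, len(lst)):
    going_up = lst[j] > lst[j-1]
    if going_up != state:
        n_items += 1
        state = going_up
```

Count direction changes in [9, 1, 9, 10, 9]
`n_items` takes the values: 0 → 1 → 2 → 3

Answer: 3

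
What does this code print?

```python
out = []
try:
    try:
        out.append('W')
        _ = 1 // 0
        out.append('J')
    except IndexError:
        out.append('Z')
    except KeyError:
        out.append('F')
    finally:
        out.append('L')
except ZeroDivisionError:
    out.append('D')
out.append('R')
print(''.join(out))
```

Execution trace: 'W' (try body) → 'L' (finally) → 'D' (outer except ZeroDivisionError) → 'R' (after the try/except). Output: WLDR

Answer: WLDR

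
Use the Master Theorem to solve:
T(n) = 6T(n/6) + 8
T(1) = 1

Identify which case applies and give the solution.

a=6, b=6, f(n)=8. log_6(6) = 1. Since c=0 < 1, Case 1 applies: T(n) = Θ(n^log_b(a)) = O(n).

Answer: O(n) - Case 1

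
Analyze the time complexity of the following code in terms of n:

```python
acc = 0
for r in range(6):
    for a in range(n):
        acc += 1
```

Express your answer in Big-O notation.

Each loop level contributes: 1 × n. Multiplying the contributions gives O(n).

Answer: O(n)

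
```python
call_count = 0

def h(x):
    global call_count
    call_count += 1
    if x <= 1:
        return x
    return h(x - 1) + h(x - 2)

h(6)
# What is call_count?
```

Calls(x) = 1 + Calls(x-1) + Calls(x-2); Calls(0)=Calls(1)=1. For x=6 this gives 25.

Answer: 25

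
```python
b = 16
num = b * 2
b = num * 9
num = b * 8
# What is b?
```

Trace:
`b = 16` → b = 16
`num = b * 2` → num = 32
`b = num * 9` → b = 288
`num = b * 8` → num = 2304
So b = 288

Answer: 288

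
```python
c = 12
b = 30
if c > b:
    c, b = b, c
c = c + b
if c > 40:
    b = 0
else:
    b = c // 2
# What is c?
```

Trace:
`c = 12` → c = 12
`b = 30` → b = 30
`if c > b: ...` → c > b is False → no variable changes
`c = c + b` → c = 42
`if c > 40: ...` → c > 40 is True → b = 0
So c = 42

Answer: 42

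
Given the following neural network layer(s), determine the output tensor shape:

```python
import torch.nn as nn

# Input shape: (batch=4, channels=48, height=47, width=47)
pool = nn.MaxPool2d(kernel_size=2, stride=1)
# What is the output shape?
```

Input: (4, 48, 47, 47) -> Output: (4, 48, 46, 46)

Answer: (4, 48, 46, 46)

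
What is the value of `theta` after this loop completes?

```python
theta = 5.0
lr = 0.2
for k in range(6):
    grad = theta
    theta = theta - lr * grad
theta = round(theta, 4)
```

Gradient descent: w = 5.0 * (1 - 0.2)^6
`theta` takes the values: 5.0 → 4.0 → 3.2 → 2.56 → 2.048 → 1.6384 → 1.31072 → 1.3107

Answer: 1.3107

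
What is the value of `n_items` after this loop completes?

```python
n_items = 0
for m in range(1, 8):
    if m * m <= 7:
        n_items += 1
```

Count numbers where m² ≤ 7
`n_items` takes the values: 0 → 1 → 2

Answer: 2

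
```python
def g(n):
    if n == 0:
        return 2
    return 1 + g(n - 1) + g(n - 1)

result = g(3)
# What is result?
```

g(n) = 1 + 2·g(n-1), g(0)=2. Closed form: (2+1)·2^3 - 1 = 23.

Answer: 23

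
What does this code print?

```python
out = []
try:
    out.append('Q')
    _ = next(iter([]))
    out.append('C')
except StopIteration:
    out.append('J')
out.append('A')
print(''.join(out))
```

Execution trace: 'Q' (try body) → 'J' (except StopIteration) → 'A' (after the try/except). Output: QJA

Answer: QJA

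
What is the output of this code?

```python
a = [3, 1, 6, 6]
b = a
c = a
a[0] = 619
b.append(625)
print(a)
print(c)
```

Key concept: multiple aliases.
Step by step:
`a = [3, 1, 6, 6]` → a = [3, 1, 6, 6]
`b = a` → b = [3, 1, 6, 6] (same object as a)
`c = a` → c = [3, 1, 6, 6] (same object as a, b)
`a[0] = 619` → a = [619, 1, 6, 6] (same object as b, c); b = [619, 1, 6, 6] (same object as a, c); c = [619, 1, 6, 6] (same object as a, b)
`b.append(625)` → a = [619, 1, 6, 6, 625] (same object as b, c); b = [619, 1, 6, 6, 625] (same object as a, c); c = [619, 1, 6, 6, 625] (same object as a, b)
`print(a)` → prints [619, 1, 6, 6, 625]
`print(c)` → prints [619, 1, 6, 6, 625]

Answer:
[619, 1, 6, 6, 625]
[619, 1, 6, 6, 625]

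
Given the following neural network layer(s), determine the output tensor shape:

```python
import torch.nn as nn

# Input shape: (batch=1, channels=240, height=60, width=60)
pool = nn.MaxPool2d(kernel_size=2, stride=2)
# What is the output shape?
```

Input: (1, 240, 60, 60) -> Output: (1, 240, 30, 30)

Answer: (1, 240, 30, 30)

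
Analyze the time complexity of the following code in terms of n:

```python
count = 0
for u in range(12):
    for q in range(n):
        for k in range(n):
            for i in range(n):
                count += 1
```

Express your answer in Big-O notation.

Each loop level contributes: 1 × n × n × n. Multiplying the contributions gives O(n^3).

Answer: O(n^3)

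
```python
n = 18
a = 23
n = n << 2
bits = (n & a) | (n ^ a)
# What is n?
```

Trace:
`n = 18` → n = 18
`a = 23` → a = 23
`n = n << 2` → n = 72
`bits = (n & a) | (n ^ a)` → bits = 95
So n = 72

Answer: 72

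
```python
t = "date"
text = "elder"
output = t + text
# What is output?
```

Trace:
`t = "date"` → t = 'date'
`text = "elder"` → text = 'elder'
`output = t + text` → output = 'dateelder'
So output = 'dateelder'

Answer: 'dateelder'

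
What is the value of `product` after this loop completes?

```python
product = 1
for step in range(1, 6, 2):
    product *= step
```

Product of 1, 3, 5, ... up to 5
`product` takes the values: 1 → 3 → 15

Answer: 15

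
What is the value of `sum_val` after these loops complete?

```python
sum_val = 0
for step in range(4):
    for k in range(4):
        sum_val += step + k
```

Sum of all step+k for step,k in 4x4
`sum_val` takes the values: 0 → 1 → 3 → 6 → 7 → 9 → 12 → 16 → 18 → 21 → 25 → 30 → 33 → 37 → 42 → 48

Answer: 48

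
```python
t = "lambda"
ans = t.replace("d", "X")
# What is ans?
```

Trace:
`t = "lambda"` → t = 'lambda'
`ans = t.replace("d", "X")` → ans = 'lambXa'
So ans = 'lambXa'

Answer: 'lambXa'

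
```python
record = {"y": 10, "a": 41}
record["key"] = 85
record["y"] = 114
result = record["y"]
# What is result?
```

Trace:
`record = {"y": 10, "a": 41}` → record = {'y': 10, 'a': 41}
`record["key"] = 85` → record = {'y': 10, 'a': 41, 'key': 85}
`record["y"] = 114` → record = {'y': 114, 'a': 41, 'key': 85}
`result = record["y"]` → result = 114
So result = 114

Answer: 114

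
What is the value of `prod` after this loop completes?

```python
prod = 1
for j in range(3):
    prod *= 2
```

2^3 = 8
`prod` takes the values: 1 → 2 → 4 → 8

Answer: 8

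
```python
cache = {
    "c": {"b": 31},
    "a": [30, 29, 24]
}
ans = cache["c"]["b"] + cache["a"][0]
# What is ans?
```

Trace:
`cache = { ...` → cache = {'c': {'b': 31}, 'a': [30, 29, 24]}
`ans = cache["c"]["b"] + cache["a"][0]` → ans = 61
So ans = 61

Answer: 61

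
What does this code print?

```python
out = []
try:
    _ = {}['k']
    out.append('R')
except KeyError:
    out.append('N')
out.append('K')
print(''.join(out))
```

Execution trace: 'N' (except KeyError) → 'K' (after the try/except). Output: NK

Answer: NK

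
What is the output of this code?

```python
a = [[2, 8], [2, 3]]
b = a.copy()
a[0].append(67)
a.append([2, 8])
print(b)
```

Key concept: shallow copy with nested lists.
Step by step:
`a = [[2, 8], [2, 3]]` → a = [[2, 8], [2, 3]]
`b = a.copy()` → b = [[2, 8], [2, 3]]
`a[0].append(67)` → a = [[2, 8, 67], [2, 3]]; b = [[2, 8, 67], [2, 3]]
`a.append([2, 8])` → a = [[2, 8, 67], [2, 3], [2, 8]]
`print(b)` → prints [[2, 8, 67], [2, 3]]

Answer: [[2, 8, 67], [2, 3]]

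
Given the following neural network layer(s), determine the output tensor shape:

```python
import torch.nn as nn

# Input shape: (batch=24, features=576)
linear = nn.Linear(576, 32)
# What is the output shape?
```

Input: (24, 576) -> Output: (24, 32)

Answer: (24, 32)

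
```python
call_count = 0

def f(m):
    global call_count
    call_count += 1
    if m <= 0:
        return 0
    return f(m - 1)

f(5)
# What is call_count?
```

Linear recursion stepping by 1: 6 calls from m=5 down to ≤0.

Answer: 6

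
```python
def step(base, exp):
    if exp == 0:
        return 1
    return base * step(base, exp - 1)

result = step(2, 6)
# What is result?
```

step(2, 6) = 2 * 2 * 2 * 2 * 2 * 2 = 64

Answer: 64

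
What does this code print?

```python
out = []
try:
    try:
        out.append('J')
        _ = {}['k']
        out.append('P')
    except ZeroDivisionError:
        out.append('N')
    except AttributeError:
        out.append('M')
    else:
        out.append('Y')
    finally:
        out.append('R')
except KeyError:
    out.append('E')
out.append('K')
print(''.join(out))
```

Execution trace: 'J' (try body) → 'R' (finally) → 'E' (outer except KeyError) → 'K' (after the try/except). Output: JREK

Answer: JREK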